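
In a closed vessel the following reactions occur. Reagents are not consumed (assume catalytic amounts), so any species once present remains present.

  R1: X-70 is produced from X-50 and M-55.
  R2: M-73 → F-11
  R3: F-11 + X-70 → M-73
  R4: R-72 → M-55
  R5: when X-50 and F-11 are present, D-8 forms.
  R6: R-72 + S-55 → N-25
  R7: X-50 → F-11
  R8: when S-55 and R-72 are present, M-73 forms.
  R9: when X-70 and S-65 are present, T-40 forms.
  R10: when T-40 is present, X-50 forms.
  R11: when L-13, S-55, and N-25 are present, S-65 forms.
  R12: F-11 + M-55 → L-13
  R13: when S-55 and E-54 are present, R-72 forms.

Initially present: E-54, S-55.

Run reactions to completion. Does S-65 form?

S-55 and E-54 present → R-72 forms (R13).
R-72 and S-55 present → N-25 forms (R6).
S-55 and R-72 present → M-73 forms (R8).
R-72 present → M-55 forms (R4).
M-73 present → F-11 forms (R2).
F-11 and M-55 present → L-13 forms (R12).
L-13, S-55, and N-25 present → S-65 forms (R11).

Yes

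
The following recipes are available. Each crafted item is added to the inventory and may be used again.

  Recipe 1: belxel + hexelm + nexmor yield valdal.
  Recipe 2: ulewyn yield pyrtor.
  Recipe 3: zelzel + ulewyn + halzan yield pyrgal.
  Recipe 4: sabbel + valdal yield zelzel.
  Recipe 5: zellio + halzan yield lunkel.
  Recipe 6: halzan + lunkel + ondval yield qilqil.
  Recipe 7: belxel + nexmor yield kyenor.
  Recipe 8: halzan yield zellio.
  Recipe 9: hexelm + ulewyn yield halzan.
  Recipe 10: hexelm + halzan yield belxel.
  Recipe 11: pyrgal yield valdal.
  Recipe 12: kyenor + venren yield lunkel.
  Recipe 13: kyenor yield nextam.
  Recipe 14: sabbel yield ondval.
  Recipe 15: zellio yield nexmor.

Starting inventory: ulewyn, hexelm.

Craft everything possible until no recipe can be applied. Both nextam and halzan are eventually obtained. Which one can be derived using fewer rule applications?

halzan

halzan: Using Recipe 9, hexelm and ulewyn make halzan. [1 rule application]
nextam: hexelm + ulewyn → halzan (Recipe 9). Using Recipe 8, halzan makes zellio. hexelm + halzan → belxel (Recipe 10). zellio → nexmor (Recipe 15). Using Recipe 7, belxel and nexmor make kyenor. Using Recipe 13, kyenor makes nextam. [6 rule applications]
halzan needs fewer.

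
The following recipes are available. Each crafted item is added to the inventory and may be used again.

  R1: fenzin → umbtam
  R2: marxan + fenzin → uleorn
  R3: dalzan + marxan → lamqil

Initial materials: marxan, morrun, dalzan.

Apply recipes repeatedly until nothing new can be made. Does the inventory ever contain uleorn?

No

uleorn would need marxan and fenzin (R2), but fenzin is never obtained.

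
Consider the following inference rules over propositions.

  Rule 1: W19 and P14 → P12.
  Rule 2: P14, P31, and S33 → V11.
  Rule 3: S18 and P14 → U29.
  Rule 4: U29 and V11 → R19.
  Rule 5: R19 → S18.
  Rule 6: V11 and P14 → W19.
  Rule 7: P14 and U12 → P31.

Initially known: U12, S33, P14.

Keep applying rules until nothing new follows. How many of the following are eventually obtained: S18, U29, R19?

0

S18 would need R19 (Rule 5), but R19 is never established.
U29 would need S18 and P14 (Rule 3), but S18 is never established.
R19 would need U29 and V11 (Rule 4), but U29 is never established.
None of the 3 are reached.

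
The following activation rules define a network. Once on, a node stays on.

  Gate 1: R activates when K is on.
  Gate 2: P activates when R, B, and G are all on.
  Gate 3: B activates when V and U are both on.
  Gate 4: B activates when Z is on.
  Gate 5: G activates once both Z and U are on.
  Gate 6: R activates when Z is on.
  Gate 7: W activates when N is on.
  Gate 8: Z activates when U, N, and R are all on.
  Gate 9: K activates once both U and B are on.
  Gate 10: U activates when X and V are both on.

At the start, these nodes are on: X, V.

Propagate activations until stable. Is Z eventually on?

No

Z would need U, N, and R (Gate 8), but N never turns on.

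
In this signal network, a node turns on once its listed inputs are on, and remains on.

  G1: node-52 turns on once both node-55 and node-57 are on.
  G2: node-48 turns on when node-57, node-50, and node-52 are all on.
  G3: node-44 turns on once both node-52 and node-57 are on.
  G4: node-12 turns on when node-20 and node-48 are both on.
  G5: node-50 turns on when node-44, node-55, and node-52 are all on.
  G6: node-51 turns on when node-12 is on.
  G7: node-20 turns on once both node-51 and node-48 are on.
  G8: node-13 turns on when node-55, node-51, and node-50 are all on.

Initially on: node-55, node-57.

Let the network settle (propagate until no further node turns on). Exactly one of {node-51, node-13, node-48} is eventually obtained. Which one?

node-48

node-55 and node-57 are on, so node-52 turns on (G1).
G3: node-52 and node-57 on → node-44 on.
G5: node-44, node-55, and node-52 on → node-50 on.
node-57, node-50, and node-52 are on, so node-48 turns on (G2).
node-13 would need node-55, node-51, and node-50 (G8), but node-51 never turns on. node-51 would need node-12 (G6), but node-12 never turns on.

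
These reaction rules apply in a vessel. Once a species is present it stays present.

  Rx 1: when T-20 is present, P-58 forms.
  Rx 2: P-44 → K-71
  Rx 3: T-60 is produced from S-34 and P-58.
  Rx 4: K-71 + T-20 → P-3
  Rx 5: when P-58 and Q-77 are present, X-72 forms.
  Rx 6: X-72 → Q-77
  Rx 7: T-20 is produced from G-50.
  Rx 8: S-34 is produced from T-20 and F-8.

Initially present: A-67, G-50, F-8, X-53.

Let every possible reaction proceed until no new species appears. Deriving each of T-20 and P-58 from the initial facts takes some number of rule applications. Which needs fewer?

T-20

T-20: G-50 present → T-20 forms (Rx 7). [1 rule application]
P-58: G-50 present → T-20 forms (Rx 7). T-20 present → P-58 forms (Rx 1). [2 rule applications]
T-20 needs fewer.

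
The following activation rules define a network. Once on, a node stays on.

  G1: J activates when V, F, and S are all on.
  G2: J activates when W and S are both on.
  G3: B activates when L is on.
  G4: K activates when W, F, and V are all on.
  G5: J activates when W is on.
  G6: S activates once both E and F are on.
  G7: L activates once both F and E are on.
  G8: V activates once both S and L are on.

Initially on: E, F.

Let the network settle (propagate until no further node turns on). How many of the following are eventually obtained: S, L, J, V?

F and E are on, so L activates (G7).
E and F are on, so S activates (G6).
S and L are on, so V activates (G8).
V, F, and S are on, so J activates (G1).
S: reached.
L: reached.
J: reached.
V: reached.
All 4 are reached.

4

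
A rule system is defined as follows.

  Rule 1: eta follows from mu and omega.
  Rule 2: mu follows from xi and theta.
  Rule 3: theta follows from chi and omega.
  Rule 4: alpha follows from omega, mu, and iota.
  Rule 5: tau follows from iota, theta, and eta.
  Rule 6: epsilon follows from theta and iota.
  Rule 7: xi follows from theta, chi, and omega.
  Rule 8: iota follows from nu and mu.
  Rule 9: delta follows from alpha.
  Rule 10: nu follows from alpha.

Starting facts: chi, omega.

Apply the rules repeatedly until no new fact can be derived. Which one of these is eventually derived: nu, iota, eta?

eta

From chi and omega, Rule 3 gives theta.
theta, chi, and omega hold, so xi follows (Rule 7).
From xi and theta, Rule 2 gives mu.
mu and omega hold, so eta follows (Rule 1).
nu would need alpha (Rule 10), but alpha is never established. iota would need nu and mu (Rule 8), but nu is never established.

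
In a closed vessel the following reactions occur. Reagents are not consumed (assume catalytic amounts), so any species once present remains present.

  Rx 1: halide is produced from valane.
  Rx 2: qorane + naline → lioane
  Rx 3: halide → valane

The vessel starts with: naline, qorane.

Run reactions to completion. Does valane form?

No

valane would need halide (Rx 3), but halide never forms.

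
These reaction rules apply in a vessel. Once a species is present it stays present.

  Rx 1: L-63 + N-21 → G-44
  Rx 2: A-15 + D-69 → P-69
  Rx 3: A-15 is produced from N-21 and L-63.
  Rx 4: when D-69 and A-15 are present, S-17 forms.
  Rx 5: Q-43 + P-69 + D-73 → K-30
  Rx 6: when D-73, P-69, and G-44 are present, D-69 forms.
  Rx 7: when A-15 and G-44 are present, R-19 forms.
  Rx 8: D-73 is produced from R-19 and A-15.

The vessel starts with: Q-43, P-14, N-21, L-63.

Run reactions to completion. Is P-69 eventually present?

No

P-69 would need A-15 and D-69 (Rx 2), but D-69 never forms.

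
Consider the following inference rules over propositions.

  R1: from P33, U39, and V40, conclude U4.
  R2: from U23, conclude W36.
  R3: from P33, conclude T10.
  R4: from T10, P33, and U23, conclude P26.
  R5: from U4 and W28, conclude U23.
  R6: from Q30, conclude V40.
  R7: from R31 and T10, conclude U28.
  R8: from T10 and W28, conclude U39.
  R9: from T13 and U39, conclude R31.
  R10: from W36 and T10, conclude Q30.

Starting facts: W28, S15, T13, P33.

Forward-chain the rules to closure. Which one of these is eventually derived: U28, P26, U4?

U28

From P33, R3 gives T10.
T10 and W28 hold, so U39 follows (R8).
From T13 and U39, R9 gives R31.
R31 and T10 hold, so U28 follows (R7).
P26 would need T10, P33, and U23 (R4), but U23 is never established. U4 would need P33, U39, and V40 (R1), but V40 is never established.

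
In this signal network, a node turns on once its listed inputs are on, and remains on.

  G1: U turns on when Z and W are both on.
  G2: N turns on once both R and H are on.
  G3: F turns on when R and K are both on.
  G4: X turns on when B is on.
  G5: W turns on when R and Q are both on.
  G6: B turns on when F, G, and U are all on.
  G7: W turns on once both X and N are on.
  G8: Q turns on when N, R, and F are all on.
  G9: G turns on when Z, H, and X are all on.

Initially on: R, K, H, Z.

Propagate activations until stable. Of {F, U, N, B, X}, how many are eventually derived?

3

G3: R and K on → F on.
G2: R and H on → N on.
N, R, and F are on, so Q turns on (G8).
R and Q are on, so W turns on (G5).
Z and W are on, so U turns on (G1).
F: reached.
U: reached.
N: reached.
B would need F, G, and U (G6), but G never turns on.
X would need B (G4), but B never turns on.
Reached: F, U, and N — 3 of the 5.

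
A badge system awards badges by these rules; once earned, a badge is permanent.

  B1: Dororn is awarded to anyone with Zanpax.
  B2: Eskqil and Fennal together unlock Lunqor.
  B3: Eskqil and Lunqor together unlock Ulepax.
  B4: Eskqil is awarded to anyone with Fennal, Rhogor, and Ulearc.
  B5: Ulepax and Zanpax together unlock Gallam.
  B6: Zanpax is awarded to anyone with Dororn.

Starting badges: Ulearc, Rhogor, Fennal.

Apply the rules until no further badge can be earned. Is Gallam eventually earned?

Gallam would need Ulepax and Zanpax (B5), but Zanpax is never earned.

No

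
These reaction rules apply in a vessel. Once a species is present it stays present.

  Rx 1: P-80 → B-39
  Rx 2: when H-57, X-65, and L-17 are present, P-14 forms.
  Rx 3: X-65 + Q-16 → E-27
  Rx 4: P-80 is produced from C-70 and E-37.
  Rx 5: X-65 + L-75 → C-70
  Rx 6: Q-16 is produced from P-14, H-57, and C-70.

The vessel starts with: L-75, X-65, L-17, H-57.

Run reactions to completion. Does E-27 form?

H-57, X-65, and L-17 present → P-14 forms (Rx 2).
X-65 and L-75 present → C-70 forms (Rx 5).
P-14, H-57, and C-70 present → Q-16 forms (Rx 6).
X-65 and Q-16 present → E-27 forms (Rx 3).

Yes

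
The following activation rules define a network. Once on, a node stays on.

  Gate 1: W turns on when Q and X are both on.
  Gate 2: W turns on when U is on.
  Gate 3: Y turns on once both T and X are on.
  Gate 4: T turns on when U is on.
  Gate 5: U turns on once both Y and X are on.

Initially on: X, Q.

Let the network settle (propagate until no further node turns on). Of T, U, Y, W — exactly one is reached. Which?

Q and X are on, so W turns on (Gate 1).
T would need U (Gate 4), but U never turns on. U would need Y and X (Gate 5), but Y never turns on. Y would need T and X (Gate 3), but T never turns on.

W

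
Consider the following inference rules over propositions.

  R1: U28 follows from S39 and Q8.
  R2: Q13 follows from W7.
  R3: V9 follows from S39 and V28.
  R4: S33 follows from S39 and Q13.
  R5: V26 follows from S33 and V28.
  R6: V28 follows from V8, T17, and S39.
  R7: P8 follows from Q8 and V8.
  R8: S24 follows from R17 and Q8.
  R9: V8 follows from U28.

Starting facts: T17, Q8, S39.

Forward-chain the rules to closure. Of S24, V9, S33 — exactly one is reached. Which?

V9

From S39 and Q8, R1 gives U28.
U28 holds, so V8 follows (R9).
From V8, T17, and S39, R6 gives V28.
From S39 and V28, R3 gives V9.
S33 would need S39 and Q13 (R4), but Q13 is never established. S24 would need R17 and Q8 (R8), but R17 is never established.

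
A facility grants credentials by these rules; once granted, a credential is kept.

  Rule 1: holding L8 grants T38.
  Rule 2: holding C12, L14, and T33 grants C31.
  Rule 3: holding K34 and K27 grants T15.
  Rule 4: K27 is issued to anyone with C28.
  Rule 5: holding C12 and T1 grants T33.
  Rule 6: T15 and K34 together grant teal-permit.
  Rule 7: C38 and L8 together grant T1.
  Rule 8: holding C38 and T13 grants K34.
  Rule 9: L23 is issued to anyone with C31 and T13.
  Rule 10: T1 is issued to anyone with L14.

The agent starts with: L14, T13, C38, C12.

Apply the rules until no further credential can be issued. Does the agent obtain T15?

T15 would need K34 and K27 (Rule 3), but K27 is never granted.

No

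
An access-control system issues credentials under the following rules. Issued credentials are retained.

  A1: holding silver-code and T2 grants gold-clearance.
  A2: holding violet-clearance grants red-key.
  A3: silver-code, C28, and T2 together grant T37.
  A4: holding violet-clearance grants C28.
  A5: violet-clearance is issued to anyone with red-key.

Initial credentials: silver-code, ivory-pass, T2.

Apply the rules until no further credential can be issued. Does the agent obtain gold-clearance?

Holding silver-code and T2 grants gold-clearance (A1).

Yes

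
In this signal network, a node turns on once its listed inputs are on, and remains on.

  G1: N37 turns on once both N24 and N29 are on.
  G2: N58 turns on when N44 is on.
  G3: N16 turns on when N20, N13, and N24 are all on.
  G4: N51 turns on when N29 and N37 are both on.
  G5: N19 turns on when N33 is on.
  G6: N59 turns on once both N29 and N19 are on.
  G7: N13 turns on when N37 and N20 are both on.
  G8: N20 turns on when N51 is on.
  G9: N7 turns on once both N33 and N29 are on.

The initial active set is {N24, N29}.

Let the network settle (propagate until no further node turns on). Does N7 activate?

N7 would need N33 and N29 (G9), but N33 never turns on.

No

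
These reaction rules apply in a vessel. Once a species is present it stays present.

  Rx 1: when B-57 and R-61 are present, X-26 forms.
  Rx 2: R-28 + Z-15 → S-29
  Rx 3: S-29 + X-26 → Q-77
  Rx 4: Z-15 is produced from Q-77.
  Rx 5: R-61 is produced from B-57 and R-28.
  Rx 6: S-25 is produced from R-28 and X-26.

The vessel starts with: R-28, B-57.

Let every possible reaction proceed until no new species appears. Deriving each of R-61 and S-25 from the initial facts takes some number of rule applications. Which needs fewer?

R-61

R-61: B-57 and R-28 present → R-61 forms (Rx 5). [1 rule application]
S-25: B-57 and R-28 present → R-61 forms (Rx 5). B-57 and R-61 present → X-26 forms (Rx 1). R-28 and X-26 present → S-25 forms (Rx 6). [3 rule applications]
R-61 needs fewer.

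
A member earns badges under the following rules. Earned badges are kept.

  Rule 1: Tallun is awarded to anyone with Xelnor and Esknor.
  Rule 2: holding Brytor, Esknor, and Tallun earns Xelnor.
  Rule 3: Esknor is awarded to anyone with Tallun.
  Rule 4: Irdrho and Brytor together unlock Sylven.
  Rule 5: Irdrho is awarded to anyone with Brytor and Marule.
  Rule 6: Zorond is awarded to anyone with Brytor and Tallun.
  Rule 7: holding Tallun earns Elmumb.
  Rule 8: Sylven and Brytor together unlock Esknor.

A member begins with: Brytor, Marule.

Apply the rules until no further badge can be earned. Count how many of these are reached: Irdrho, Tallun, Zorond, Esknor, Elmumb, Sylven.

3

With Brytor and Marule, Irdrho is earned (Rule 5).
With Irdrho and Brytor, Sylven is earned (Rule 4).
With Sylven and Brytor, Esknor is earned (Rule 8).
Irdrho: reached.
Tallun would need Xelnor and Esknor (Rule 1), but Xelnor is never earned.
Zorond would need Brytor and Tallun (Rule 6), but Tallun is never earned.
Esknor: reached.
Elmumb would need Tallun (Rule 7), but Tallun is never earned.
Sylven: reached.
Reached: Irdrho, Esknor, and Sylven — 3 of the 6.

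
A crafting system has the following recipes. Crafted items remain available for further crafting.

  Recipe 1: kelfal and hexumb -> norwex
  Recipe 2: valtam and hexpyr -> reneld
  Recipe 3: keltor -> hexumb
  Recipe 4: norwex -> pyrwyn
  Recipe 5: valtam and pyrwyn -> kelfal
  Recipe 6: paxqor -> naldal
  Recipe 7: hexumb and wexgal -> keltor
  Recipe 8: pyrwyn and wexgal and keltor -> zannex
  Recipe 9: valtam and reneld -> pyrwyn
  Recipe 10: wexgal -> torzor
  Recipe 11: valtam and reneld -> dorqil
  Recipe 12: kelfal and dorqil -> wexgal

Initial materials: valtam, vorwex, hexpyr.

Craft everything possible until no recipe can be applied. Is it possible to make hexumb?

hexumb would need keltor (Recipe 3), but keltor is never obtained.

No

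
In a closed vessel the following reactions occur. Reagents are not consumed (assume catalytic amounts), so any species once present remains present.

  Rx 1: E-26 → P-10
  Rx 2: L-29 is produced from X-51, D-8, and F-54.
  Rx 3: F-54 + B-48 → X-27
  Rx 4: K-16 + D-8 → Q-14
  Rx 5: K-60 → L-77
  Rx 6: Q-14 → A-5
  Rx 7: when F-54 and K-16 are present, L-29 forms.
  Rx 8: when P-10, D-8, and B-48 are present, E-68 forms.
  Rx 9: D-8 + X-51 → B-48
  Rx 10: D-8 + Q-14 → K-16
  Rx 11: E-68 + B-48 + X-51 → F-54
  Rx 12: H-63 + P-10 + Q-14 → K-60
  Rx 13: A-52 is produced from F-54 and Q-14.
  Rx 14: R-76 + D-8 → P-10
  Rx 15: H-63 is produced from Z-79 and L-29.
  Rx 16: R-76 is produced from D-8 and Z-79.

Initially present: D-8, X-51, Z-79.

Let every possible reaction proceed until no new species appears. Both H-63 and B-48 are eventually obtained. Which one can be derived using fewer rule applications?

B-48: D-8 and X-51 present → B-48 forms (Rx 9). [1 rule application]
H-63: D-8 and Z-79 present → R-76 forms (Rx 16). D-8 and X-51 present → B-48 forms (Rx 9). R-76 and D-8 present → P-10 forms (Rx 14). P-10, D-8, and B-48 present → E-68 forms (Rx 8). E-68, B-48, and X-51 present → F-54 forms (Rx 11). X-51, D-8, and F-54 present → L-29 forms (Rx 2). Z-79 and L-29 present → H-63 forms (Rx 15). [7 rule applications]
B-48 needs fewer.

B-48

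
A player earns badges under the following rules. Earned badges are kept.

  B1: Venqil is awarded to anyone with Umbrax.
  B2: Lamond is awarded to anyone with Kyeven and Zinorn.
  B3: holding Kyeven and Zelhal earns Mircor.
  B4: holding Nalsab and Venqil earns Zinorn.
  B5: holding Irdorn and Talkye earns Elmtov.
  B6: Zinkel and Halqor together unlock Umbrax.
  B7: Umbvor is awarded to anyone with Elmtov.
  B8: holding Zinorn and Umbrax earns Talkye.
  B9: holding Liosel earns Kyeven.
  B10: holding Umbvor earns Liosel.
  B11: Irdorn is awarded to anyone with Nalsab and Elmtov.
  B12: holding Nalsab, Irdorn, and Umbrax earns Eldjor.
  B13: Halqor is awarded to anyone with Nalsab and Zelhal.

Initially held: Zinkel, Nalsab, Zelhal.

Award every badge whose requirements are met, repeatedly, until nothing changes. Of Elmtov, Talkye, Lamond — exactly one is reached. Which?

With Nalsab and Zelhal, Halqor is earned (B13).
With Zinkel and Halqor, Umbrax is earned (B6).
With Umbrax, Venqil is earned (B1).
With Nalsab and Venqil, Zinorn is earned (B4).
With Zinorn and Umbrax, Talkye is earned (B8).
Lamond would need Kyeven and Zinorn (B2), but Kyeven is never earned. Elmtov would need Irdorn and Talkye (B5), but Irdorn is never earned.

Talkye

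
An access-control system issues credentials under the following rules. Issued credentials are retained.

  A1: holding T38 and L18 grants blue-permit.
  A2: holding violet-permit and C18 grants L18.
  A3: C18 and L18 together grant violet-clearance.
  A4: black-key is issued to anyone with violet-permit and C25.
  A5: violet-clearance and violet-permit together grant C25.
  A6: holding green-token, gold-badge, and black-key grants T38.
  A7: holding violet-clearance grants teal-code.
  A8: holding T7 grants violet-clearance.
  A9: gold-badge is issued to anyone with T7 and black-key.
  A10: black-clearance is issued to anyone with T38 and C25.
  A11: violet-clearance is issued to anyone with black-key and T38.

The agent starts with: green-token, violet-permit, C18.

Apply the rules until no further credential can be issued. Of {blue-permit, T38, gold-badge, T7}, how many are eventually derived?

blue-permit would need T38 and L18 (A1), but T38 is never granted.
T38 would need green-token, gold-badge, and black-key (A6), but gold-badge is never granted.
gold-badge would need T7 and black-key (A9), but T7 is never granted.
No rule produces T7, and it is not given.
None of the 4 are reached.

0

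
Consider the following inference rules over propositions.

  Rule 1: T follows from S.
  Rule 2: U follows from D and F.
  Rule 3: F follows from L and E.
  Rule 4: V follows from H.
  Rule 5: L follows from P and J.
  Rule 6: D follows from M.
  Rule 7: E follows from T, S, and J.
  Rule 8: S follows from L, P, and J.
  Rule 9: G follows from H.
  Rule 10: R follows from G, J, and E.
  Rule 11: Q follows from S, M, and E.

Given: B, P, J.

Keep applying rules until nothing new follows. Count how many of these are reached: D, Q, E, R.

P and J hold, so L follows (Rule 5).
From L, P, and J, Rule 8 gives S.
From S, Rule 1 gives T.
From T, S, and J, Rule 7 gives E.
D would need M (Rule 6), but M is never established.
Q would need S, M, and E (Rule 11), but M is never established.
E: reached.
R would need G, J, and E (Rule 10), but G is never established.
Reached: E — 1 of the 4.

1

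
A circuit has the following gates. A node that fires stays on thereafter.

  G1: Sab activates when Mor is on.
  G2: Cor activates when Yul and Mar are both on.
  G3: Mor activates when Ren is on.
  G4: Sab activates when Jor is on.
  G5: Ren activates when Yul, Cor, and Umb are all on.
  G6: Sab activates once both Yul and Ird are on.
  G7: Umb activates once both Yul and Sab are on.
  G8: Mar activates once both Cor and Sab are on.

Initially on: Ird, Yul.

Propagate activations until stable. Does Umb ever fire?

Yes

Yul and Ird are on, so Sab activates (G6).
G7: Yul and Sab on → Umb on.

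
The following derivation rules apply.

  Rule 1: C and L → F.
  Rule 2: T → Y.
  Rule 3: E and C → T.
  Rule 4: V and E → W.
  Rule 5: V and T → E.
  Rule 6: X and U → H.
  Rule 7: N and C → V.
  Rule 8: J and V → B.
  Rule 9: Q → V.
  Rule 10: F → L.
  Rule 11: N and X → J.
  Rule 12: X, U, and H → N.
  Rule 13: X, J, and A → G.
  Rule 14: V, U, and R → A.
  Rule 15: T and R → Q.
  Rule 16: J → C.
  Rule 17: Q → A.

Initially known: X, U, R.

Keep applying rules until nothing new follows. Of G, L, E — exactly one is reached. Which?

G

X and U hold, so H follows (Rule 6).
X, U, and H hold, so N follows (Rule 12).
N and X hold, so J follows (Rule 11).
From J, Rule 16 gives C.
N and C hold, so V follows (Rule 7).
From V, U, and R, Rule 14 gives A.
From X, J, and A, Rule 13 gives G.
L would need F (Rule 10), but F is never established. E would need V and T (Rule 5), but T is never established.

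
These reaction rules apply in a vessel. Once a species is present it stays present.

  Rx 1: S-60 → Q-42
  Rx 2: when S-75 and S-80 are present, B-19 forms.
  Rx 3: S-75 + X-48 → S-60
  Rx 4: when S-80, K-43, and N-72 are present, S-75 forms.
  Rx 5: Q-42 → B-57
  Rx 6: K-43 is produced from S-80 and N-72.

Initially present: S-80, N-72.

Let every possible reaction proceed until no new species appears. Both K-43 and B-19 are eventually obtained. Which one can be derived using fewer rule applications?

K-43

K-43: S-80 and N-72 present → K-43 forms (Rx 6). [1 rule application]
B-19: S-80 and N-72 present → K-43 forms (Rx 6). S-80, K-43, and N-72 present → S-75 forms (Rx 4). S-75 and S-80 present → B-19 forms (Rx 2). [3 rule applications]
K-43 needs fewer.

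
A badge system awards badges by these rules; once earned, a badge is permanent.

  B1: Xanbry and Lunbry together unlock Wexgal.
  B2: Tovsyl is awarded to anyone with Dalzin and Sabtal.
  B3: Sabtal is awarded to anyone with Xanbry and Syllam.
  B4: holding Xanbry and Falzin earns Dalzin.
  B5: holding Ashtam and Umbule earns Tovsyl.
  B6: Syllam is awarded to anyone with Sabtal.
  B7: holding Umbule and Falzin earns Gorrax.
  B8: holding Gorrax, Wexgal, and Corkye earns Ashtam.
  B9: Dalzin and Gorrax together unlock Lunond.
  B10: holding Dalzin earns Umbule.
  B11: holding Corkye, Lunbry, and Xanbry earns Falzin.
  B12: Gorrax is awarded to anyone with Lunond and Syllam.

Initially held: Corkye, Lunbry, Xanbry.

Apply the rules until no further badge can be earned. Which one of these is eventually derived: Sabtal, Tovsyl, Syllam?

Tovsyl

With Corkye, Lunbry, and Xanbry, Falzin is earned (B11).
With Xanbry and Lunbry, Wexgal is earned (B1).
With Xanbry and Falzin, Dalzin is earned (B4).
With Dalzin, Umbule is earned (B10).
With Umbule and Falzin, Gorrax is earned (B7).
With Gorrax, Wexgal, and Corkye, Ashtam is earned (B8).
With Ashtam and Umbule, Tovsyl is earned (B5).
Sabtal would need Xanbry and Syllam (B3), but Syllam is never earned. Syllam would need Sabtal (B6), but Sabtal is never earned.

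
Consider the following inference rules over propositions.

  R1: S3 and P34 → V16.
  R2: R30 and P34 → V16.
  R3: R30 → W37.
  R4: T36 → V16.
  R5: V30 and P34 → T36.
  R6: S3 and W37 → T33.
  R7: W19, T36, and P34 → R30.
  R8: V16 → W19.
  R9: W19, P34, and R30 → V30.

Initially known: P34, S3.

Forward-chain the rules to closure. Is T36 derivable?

T36 would need V30 and P34 (R5), but V30 is never established.

No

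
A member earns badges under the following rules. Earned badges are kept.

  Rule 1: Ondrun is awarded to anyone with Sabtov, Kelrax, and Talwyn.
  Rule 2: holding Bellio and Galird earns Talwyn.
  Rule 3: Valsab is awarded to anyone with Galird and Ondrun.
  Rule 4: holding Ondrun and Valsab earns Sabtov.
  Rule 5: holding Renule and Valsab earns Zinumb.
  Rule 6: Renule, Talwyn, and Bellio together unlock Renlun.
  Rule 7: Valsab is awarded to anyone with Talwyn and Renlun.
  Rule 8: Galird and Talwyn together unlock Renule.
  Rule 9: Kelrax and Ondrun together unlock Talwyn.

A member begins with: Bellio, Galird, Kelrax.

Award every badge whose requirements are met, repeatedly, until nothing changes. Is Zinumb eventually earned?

With Bellio and Galird, Talwyn is earned (Rule 2).
With Galird and Talwyn, Renule is earned (Rule 8).
With Renule, Talwyn, and Bellio, Renlun is earned (Rule 6).
With Talwyn and Renlun, Valsab is earned (Rule 7).
With Renule and Valsab, Zinumb is earned (Rule 5).

Yes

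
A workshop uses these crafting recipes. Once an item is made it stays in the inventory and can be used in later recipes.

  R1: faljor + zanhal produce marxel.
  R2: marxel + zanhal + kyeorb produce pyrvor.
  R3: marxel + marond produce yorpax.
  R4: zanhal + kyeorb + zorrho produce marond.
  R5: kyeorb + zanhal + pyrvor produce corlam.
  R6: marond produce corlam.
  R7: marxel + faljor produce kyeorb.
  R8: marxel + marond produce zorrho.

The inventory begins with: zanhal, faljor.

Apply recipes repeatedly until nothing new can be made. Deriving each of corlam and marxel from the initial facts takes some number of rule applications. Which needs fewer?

marxel: faljor + zanhal → marxel (R1). [1 rule application]
corlam: faljor + zanhal → marxel (R1). marxel + faljor → kyeorb (R7). marxel + zanhal + kyeorb → pyrvor (R2). Using R5, kyeorb, zanhal, and pyrvor make corlam. [4 rule applications]
marxel needs fewer.

marxel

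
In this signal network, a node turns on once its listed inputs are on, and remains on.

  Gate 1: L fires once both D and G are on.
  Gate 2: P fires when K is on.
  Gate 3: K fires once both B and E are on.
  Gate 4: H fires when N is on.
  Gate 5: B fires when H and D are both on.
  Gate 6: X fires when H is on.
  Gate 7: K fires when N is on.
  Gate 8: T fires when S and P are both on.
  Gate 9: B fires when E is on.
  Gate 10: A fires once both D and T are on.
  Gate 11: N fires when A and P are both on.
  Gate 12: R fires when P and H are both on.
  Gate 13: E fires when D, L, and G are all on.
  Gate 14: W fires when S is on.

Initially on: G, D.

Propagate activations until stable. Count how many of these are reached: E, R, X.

1

D and G are on, so L fires (Gate 1).
Gate 13: D, L, and G on → E on.
E: reached.
R would need P and H (Gate 12), but H never turns on.
X would need H (Gate 6), but H never turns on.
Reached: E — 1 of the 3.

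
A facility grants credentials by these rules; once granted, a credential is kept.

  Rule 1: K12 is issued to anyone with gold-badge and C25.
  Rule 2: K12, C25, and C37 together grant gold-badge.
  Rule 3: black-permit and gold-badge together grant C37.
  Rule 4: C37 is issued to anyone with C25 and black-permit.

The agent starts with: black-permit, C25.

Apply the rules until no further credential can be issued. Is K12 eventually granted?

No

K12 would need gold-badge and C25 (Rule 1), but gold-badge is never granted.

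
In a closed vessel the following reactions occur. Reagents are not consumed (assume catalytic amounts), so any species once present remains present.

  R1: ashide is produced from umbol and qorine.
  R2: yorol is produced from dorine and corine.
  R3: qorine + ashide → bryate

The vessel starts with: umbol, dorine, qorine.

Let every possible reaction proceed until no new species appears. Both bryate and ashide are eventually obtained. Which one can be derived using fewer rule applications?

ashide

ashide: umbol and qorine present → ashide forms (R1). [1 rule application]
bryate: umbol and qorine present → ashide forms (R1). qorine and ashide present → bryate forms (R3). [2 rule applications]
ashide needs fewer.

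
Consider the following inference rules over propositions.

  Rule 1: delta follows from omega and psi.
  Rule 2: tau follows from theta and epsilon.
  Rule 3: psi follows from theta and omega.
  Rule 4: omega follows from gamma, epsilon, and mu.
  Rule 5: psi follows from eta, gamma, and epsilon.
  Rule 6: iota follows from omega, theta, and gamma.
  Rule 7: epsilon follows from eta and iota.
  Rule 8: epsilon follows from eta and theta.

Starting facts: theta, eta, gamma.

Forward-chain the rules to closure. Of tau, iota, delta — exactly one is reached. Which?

tau

eta and theta hold, so epsilon follows (Rule 8).
From theta and epsilon, Rule 2 gives tau.
iota would need omega, theta, and gamma (Rule 6), but omega is never established. delta would need omega and psi (Rule 1), but omega is never established.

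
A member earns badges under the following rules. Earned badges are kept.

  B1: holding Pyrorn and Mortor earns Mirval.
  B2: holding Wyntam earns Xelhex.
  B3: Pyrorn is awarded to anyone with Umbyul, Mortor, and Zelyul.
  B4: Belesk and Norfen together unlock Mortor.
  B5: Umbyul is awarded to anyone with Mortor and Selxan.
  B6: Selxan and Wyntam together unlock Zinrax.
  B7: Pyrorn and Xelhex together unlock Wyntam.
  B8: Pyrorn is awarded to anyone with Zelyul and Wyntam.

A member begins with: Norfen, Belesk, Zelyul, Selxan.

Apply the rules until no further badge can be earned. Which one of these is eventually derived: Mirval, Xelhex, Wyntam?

Mirval

With Belesk and Norfen, Mortor is earned (B4).
With Mortor and Selxan, Umbyul is earned (B5).
With Umbyul, Mortor, and Zelyul, Pyrorn is earned (B3).
With Pyrorn and Mortor, Mirval is earned (B1).
Xelhex would need Wyntam (B2), but Wyntam is never earned. Wyntam would need Pyrorn and Xelhex (B7), but Xelhex is never earned.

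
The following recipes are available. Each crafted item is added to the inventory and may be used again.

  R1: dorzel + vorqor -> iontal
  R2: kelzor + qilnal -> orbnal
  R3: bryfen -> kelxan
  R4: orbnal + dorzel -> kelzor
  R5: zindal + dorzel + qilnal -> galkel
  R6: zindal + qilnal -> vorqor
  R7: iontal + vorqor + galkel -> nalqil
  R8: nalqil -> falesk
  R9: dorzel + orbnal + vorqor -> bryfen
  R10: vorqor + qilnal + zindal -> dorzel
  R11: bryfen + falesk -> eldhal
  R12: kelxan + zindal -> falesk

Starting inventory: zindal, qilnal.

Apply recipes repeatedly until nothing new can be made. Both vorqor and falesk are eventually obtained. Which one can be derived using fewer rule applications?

vorqor

vorqor: Using R6, zindal and qilnal make vorqor. [1 rule application]
falesk: Using R6, zindal and qilnal make vorqor. Using R10, vorqor, qilnal, and zindal make dorzel. Using R5, zindal, dorzel, and qilnal make galkel. dorzel + vorqor -> iontal (R1). Using R7, iontal, vorqor, and galkel make nalqil. Using R8, nalqil makes falesk. [6 rule applications]
vorqor needs fewer.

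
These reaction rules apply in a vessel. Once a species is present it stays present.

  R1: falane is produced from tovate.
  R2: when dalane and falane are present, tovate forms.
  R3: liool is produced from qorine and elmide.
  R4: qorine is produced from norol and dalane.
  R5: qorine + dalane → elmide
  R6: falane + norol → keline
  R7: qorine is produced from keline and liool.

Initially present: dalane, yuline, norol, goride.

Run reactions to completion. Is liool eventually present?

norol and dalane present → qorine forms (R4).
qorine and dalane present → elmide forms (R5).
qorine and elmide present → liool forms (R3).

Yes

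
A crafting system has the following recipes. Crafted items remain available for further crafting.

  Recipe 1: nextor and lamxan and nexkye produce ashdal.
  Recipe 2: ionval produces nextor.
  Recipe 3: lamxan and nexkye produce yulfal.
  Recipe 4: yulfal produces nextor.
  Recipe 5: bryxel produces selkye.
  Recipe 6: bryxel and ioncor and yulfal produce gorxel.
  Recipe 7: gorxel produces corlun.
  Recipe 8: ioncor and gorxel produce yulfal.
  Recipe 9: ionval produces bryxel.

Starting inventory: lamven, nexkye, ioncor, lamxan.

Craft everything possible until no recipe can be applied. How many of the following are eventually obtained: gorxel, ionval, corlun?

gorxel would need bryxel, ioncor, and yulfal (Recipe 6), but bryxel is never obtained.
No rule produces ionval, and it is not given.
corlun would need gorxel (Recipe 7), but gorxel is never obtained.
None of the 3 are reached.

0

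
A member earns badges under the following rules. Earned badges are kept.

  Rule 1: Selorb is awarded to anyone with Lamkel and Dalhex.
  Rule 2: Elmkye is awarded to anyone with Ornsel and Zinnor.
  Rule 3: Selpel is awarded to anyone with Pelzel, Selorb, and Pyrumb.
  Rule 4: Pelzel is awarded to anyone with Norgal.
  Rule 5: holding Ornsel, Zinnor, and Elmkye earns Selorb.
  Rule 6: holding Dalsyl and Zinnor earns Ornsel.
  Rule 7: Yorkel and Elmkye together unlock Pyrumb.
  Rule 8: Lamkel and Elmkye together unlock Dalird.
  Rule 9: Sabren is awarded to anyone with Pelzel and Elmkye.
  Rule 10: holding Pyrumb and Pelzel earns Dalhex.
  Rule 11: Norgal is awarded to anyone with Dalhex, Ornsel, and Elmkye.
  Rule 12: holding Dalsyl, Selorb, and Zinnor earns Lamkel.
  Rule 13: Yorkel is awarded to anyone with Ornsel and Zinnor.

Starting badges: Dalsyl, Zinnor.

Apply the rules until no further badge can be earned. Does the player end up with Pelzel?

Pelzel would need Norgal (Rule 4), but Norgal is never earned.

No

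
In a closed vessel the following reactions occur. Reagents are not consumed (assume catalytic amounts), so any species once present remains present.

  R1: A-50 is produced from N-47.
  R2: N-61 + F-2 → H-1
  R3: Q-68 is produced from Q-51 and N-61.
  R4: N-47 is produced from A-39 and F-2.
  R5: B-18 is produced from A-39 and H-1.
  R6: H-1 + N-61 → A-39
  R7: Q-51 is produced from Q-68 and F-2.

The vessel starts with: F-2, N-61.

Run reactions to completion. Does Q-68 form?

Q-68 would need Q-51 and N-61 (R3), but Q-51 never forms.

No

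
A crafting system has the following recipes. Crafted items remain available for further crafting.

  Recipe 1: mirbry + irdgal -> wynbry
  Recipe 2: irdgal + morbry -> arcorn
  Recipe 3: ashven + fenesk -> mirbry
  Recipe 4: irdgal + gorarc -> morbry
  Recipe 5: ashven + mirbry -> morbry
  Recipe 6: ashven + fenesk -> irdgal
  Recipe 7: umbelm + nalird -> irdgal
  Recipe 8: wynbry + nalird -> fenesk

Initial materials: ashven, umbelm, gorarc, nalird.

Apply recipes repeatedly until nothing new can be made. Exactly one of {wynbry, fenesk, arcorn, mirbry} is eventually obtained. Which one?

Using Recipe 7, umbelm and nalird make irdgal.
Using Recipe 4, irdgal and gorarc make morbry.
irdgal + morbry -> arcorn (Recipe 2).
mirbry would need ashven and fenesk (Recipe 3), but fenesk is never obtained. wynbry would need mirbry and irdgal (Recipe 1), but mirbry is never obtained. fenesk would need wynbry and nalird (Recipe 8), but wynbry is never obtained.

arcorn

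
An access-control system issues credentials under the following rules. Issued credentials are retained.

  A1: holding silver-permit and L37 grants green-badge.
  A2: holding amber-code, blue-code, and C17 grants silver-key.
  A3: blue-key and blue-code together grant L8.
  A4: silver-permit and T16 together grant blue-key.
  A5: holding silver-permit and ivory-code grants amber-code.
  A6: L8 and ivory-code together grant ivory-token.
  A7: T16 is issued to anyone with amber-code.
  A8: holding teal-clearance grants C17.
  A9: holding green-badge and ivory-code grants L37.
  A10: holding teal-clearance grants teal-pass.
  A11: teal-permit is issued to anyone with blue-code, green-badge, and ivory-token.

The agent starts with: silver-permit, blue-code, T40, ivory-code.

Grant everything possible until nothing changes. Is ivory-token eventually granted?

Holding silver-permit and ivory-code grants amber-code (A5).
Holding amber-code grants T16 (A7).
Holding silver-permit and T16 grants blue-key (A4).
Holding blue-key and blue-code grants L8 (A3).
Holding L8 and ivory-code grants ivory-token (A6).

Yes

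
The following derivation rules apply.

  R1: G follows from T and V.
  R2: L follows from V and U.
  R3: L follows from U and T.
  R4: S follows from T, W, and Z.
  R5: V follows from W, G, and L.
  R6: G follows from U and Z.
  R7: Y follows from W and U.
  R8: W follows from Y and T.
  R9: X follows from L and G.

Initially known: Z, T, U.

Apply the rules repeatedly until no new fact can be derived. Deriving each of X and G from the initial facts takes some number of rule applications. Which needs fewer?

G

G: U and Z hold, so G follows (R6). [1 rule application]
X: U and T hold, so L follows (R3). From U and Z, R6 gives G. From L and G, R9 gives X. [3 rule applications]
G needs fewer.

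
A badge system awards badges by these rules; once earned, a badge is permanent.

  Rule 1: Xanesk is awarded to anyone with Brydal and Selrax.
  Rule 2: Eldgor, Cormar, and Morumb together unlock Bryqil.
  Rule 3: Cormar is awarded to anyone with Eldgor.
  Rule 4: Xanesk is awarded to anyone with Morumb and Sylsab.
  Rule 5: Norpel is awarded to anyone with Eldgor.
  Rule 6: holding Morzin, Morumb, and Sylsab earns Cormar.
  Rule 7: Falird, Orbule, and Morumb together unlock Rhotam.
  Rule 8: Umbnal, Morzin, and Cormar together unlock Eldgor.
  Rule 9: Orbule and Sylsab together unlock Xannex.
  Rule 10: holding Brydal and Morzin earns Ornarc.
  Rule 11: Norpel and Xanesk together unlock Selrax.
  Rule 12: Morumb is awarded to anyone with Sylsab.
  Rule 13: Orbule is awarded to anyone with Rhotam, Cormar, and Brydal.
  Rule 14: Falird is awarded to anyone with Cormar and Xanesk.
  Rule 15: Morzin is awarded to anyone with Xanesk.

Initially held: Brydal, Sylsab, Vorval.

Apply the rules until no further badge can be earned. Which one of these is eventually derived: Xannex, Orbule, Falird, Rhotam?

With Sylsab, Morumb is earned (Rule 12).
With Morumb and Sylsab, Xanesk is earned (Rule 4).
With Xanesk, Morzin is earned (Rule 15).
With Morzin, Morumb, and Sylsab, Cormar is earned (Rule 6).
With Cormar and Xanesk, Falird is earned (Rule 14).
Rhotam would need Falird, Orbule, and Morumb (Rule 7), but Orbule is never earned. Xannex would need Orbule and Sylsab (Rule 9), but Orbule is never earned. Orbule would need Rhotam, Cormar, and Brydal (Rule 13), but Rhotam is never earned.

Falird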